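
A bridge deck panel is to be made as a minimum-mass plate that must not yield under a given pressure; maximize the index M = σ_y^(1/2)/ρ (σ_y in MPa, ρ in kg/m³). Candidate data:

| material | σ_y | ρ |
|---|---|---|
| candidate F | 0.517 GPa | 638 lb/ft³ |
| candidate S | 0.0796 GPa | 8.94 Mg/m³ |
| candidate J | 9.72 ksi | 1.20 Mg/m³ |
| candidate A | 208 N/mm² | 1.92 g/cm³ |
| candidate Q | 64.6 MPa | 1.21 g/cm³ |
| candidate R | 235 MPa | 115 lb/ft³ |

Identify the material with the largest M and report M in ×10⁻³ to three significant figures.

After converting to SI:
  candidate F: σ_y = 517.0 MPa, ρ = 10220 kg/m³
  candidate S: σ_y = 79.60 MPa, ρ = 8940 kg/m³
  candidate J: σ_y = 67.02 MPa, ρ = 1200 kg/m³
  candidate A: σ_y = 208.0 MPa, ρ = 1920 kg/m³
  candidate Q: σ_y = 64.60 MPa, ρ = 1210 kg/m³
  candidate R: σ_y = 235.0 MPa, ρ = 1842 kg/m³
  candidate R: M = 8.32×10⁻³
  candidate A: M = 7.51×10⁻³
  candidate J: M = 6.82×10⁻³
  candidate Q: M = 6.64×10⁻³
  candidate F: M = 2.22×10⁻³
  candidate S: M = 0.998×10⁻³
Highest index: candidate R.

candidate R, M = 8.32×10⁻³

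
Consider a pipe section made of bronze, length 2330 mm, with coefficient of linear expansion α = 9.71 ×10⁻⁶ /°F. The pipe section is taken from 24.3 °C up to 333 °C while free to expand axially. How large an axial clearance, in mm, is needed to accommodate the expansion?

12.6 mm

Convert α: 9.71×10⁻⁶/°F × (9/5) = 17.5×10⁻⁶/K.
ΔT = 333 − 24.3 = 308.7 K.
ΔL = α·L₀·ΔT = 17.5×10⁻⁶ × 2330 mm × 308.7 K = 12.6 mm.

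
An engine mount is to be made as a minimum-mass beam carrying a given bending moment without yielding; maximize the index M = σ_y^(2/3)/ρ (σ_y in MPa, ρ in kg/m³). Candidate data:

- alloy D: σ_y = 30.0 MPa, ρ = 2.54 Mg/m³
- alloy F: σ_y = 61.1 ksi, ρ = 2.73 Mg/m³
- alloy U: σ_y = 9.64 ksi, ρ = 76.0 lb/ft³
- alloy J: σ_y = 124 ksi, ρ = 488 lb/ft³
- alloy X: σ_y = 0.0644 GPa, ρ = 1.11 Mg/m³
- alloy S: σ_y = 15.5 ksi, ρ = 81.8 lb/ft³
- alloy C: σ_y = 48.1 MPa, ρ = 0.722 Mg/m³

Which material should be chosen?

After converting to SI:
  alloy D: σ_y = 30.00 MPa, ρ = 2540 kg/m³
  alloy F: σ_y = 421.3 MPa, ρ = 2730 kg/m³
  alloy U: σ_y = 66.47 MPa, ρ = 1217 kg/m³
  alloy J: σ_y = 855.0 MPa, ρ = 7817 kg/m³
  alloy X: σ_y = 64.40 MPa, ρ = 1110 kg/m³
  alloy S: σ_y = 106.9 MPa, ρ = 1310 kg/m³
  alloy C: σ_y = 48.10 MPa, ρ = 722.0 kg/m³
  alloy F: M = 20.6×10⁻³
  alloy C: M = 18.3×10⁻³
  alloy S: M = 17.2×10⁻³
  alloy X: M = 14.5×10⁻³
  alloy U: M = 13.5×10⁻³
  alloy J: M = 11.5×10⁻³
  alloy D: M = 3.80×10⁻³
The maximum is for alloy F.

alloy F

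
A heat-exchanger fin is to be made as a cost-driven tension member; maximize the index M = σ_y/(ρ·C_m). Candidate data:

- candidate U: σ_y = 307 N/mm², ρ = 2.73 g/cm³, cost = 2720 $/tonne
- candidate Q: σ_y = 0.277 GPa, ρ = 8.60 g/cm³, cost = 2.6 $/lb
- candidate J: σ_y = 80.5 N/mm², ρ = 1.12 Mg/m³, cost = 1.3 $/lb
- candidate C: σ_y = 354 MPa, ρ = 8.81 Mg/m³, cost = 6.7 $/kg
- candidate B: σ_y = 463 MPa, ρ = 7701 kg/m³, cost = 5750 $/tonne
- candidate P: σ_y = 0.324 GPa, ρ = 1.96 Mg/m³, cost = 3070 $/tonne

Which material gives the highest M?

Convert each candidate to consistent units, then evaluate M:
  candidate U: σ_y = 307.0 MPa, ρ = 2730 kg/m³, cost = 2.720 $/kg
  candidate Q: σ_y = 277.0 MPa, ρ = 8600 kg/m³, cost = 5.732 $/kg
  candidate J: σ_y = 80.50 MPa, ρ = 1120 kg/m³, cost = 2.866 $/kg
  candidate C: σ_y = 354.0 MPa, ρ = 8810 kg/m³, cost = 6.700 $/kg
  candidate B: σ_y = 463.0 MPa, ρ = 7701 kg/m³, cost = 5.750 $/kg
  candidate P: σ_y = 324.0 MPa, ρ = 1960 kg/m³, cost = 3.070 $/kg
  candidate P: M = 53.8 kN·m per $
  candidate U: M = 41.3 kN·m per $
  candidate J: M = 25.1 kN·m per $
  candidate B: M = 10.5 kN·m per $
  candidate C: M = 6.00 kN·m per $
  candidate Q: M = 5.62 kN·m per $
Highest index: candidate P.

candidate P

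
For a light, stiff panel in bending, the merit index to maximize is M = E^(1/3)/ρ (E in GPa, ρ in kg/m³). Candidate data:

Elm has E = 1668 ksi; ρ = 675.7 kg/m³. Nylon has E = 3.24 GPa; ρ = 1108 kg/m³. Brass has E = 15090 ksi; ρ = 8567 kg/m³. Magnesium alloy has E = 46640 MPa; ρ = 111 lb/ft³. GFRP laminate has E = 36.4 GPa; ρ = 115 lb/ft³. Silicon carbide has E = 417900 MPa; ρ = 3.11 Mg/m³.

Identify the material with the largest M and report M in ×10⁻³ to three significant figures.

Putting every candidate on a common basis:
  elm: E = 11.50 GPa, ρ = 675.7 kg/m³
  nylon: E = 3.240 GPa, ρ = 1108 kg/m³
  brass: E = 104.0 GPa, ρ = 8567 kg/m³
  magnesium alloy: E = 46.64 GPa, ρ = 1778 kg/m³
  GFRP laminate: E = 36.40 GPa, ρ = 1842 kg/m³
  silicon carbide: E = 417.9 GPa, ρ = 3110 kg/m³
  elm: M = 3.34×10⁻³
  silicon carbide: M = 2.40×10⁻³
  magnesium alloy: M = 2.02×10⁻³
  GFRP laminate: M = 1.80×10⁻³
  nylon: M = 1.34×10⁻³
  brass: M = 0.549×10⁻³
Highest index: elm.

elm, M = 3.34×10⁻³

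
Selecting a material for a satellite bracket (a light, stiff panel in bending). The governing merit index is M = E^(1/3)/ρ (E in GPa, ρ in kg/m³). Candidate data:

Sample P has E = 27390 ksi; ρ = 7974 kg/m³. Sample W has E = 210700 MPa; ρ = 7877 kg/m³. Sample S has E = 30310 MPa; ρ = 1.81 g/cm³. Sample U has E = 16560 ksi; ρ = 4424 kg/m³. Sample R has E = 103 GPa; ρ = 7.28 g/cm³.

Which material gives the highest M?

After converting to SI:
  sample P: E = 188.8 GPa, ρ = 7974 kg/m³
  sample W: E = 210.7 GPa, ρ = 7877 kg/m³
  sample S: E = 30.31 GPa, ρ = 1810 kg/m³
  sample U: E = 114.2 GPa, ρ = 4424 kg/m³
  sample R: E = 103.0 GPa, ρ = 7280 kg/m³
  sample S: M = 1.72×10⁻³
  sample U: M = 1.10×10⁻³
  sample W: M = 0.755×10⁻³
  sample P: M = 0.719×10⁻³
  sample R: M = 0.644×10⁻³
Highest index: sample S.

sample S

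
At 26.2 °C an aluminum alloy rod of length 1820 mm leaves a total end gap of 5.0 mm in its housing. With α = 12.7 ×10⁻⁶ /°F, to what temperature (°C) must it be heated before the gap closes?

146 °C

α = 12.7×10⁻⁶/°F × 9/5 = 22.9×10⁻⁶/K.
α·L₀·ΔT = 5.0 mm ⇒ ΔT = 5.0 / (22.9×10⁻⁶ × 1820.0) = 120.2 K.
T = 26.2 + 120.2 = 146.4 °C.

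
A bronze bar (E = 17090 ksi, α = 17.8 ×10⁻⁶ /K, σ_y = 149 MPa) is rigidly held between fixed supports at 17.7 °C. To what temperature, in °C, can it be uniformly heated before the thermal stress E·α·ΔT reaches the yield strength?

E = 17090 ksi = 117.8 GPa.
E·α·ΔT = 149.0 MPa ⇒ ΔT = 149.0 / (117.8×10³ × 17.8×10⁻⁶) = 71.04 K.
T = 17.7 + 71.04 = 88.74 °C.

88.7 °C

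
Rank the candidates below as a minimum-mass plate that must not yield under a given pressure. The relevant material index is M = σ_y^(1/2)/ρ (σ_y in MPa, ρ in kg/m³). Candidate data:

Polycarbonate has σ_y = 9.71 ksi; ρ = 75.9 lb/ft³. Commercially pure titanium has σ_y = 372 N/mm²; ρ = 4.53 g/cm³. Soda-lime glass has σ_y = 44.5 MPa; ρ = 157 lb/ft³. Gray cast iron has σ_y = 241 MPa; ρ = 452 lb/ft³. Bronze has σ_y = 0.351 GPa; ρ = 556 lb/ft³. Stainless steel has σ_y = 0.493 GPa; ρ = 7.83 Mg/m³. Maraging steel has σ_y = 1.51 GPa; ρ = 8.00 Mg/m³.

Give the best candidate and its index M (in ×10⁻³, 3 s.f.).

Putting every candidate on a common basis:
  polycarbonate: σ_y = 66.95 MPa, ρ = 1216 kg/m³
  commercially pure titanium: σ_y = 372.0 MPa, ρ = 4530 kg/m³
  soda-lime glass: σ_y = 44.50 MPa, ρ = 2515 kg/m³
  gray cast iron: σ_y = 241.0 MPa, ρ = 7240 kg/m³
  bronze: σ_y = 351.0 MPa, ρ = 8906 kg/m³
  stainless steel: σ_y = 493.0 MPa, ρ = 7830 kg/m³
  maraging steel: σ_y = 1510 MPa, ρ = 8000 kg/m³
  polycarbonate: M = 6.73×10⁻³
  maraging steel: M = 4.86×10⁻³
  commercially pure titanium: M = 4.26×10⁻³
  stainless steel: M = 2.84×10⁻³
  soda-lime glass: M = 2.65×10⁻³
  gray cast iron: M = 2.14×10⁻³
  bronze: M = 2.10×10⁻³
The maximum is for polycarbonate.

polycarbonate, M = 6.73×10⁻³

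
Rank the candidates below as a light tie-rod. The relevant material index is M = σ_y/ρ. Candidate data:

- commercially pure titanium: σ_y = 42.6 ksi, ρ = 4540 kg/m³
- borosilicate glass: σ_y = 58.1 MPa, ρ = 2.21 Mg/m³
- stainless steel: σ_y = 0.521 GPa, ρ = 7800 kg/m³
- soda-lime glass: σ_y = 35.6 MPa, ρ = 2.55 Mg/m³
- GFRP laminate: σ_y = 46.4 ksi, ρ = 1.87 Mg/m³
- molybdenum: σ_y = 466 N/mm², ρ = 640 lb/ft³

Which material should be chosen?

GFRP laminate

In SI units:
  commercially pure titanium: σ_y = 293.7 MPa, ρ = 4540 kg/m³
  borosilicate glass: σ_y = 58.10 MPa, ρ = 2210 kg/m³
  stainless steel: σ_y = 521.0 MPa, ρ = 7800 kg/m³
  soda-lime glass: σ_y = 35.60 MPa, ρ = 2550 kg/m³
  GFRP laminate: σ_y = 319.9 MPa, ρ = 1870 kg/m³
  molybdenum: σ_y = 466.0 MPa, ρ = 10250 kg/m³
  GFRP laminate: M = 171 kN·m/kg
  stainless steel: M = 66.8 kN·m/kg
  commercially pure titanium: M = 64.7 kN·m/kg
  molybdenum: M = 45.5 kN·m/kg
  borosilicate glass: M = 26.3 kN·m/kg
  soda-lime glass: M = 14.0 kN·m/kg
GFRP laminate ranks first.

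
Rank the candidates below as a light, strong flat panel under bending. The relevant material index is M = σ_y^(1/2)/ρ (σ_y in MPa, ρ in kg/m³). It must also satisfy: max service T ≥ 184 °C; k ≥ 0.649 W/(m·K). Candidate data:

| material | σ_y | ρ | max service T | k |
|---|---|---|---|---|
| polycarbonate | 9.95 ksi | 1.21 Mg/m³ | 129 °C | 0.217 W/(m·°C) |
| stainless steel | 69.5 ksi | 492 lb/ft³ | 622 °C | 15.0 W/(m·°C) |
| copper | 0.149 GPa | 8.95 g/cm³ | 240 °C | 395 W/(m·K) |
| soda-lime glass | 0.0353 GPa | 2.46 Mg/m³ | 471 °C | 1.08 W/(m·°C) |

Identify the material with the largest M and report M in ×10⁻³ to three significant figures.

Screen on constraints: max service T ≥ 184 °C; k ≥ 0.649 W/(m·K). Survivors: stainless steel, copper, soda-lime glass.
Putting every candidate on a common basis:
  stainless steel: σ_y = 479.2 MPa, ρ = 7881 kg/m³
  copper: σ_y = 149.0 MPa, ρ = 8950 kg/m³
  soda-lime glass: σ_y = 35.30 MPa, ρ = 2460 kg/m³
  stainless steel: M = 2.78×10⁻³
  soda-lime glass: M = 2.42×10⁻³
  copper: M = 1.36×10⁻³
Stainless steel ranks first.

stainless steel, M = 2.78×10⁻³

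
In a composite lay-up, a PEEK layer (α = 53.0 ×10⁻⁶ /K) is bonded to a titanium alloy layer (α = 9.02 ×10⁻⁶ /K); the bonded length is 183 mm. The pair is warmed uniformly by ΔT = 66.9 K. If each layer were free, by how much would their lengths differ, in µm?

Δα = |53.0 − 9.02|×10⁻⁶/K = 44.0×10⁻⁶/K.
ΔL_mismatch = Δα·L·ΔT = 44.0×10⁻⁶ × 183.0 mm × 66.9 K = 538 µm.

538 µm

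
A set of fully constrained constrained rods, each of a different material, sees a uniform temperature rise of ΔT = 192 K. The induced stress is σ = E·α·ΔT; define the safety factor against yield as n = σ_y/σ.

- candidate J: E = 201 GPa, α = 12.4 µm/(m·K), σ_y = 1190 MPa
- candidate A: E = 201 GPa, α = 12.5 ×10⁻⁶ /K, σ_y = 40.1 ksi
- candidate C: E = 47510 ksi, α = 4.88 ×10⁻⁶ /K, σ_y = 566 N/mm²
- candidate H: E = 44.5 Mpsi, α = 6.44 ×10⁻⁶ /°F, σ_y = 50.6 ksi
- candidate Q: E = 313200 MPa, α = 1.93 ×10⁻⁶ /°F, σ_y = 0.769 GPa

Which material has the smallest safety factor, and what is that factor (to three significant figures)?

candidate H, n = 0.511

In consistent units (E in GPa, α in ×10⁻⁶/K, σ_y in MPa):
  candidate J: E = 201.0, α = 12.4, σ_y = 1190 → σ = 479 MPa, n = 2.49
  candidate A: E = 201.0, α = 12.5, σ_y = 276.5 → σ = 482 MPa, n = 0.573
  candidate C: E = 327.6, α = 4.88, σ_y = 566.0 → σ = 307 MPa, n = 1.84
  candidate H: E = 306.8, α = 11.6, σ_y = 348.9 → σ = 683 MPa, n = 0.511
  candidate Q: E = 313.2, α = 3.47, σ_y = 769.0 → σ = 209 MPa, n = 3.68
Candidate H has the lowest safety factor, n = 0.511.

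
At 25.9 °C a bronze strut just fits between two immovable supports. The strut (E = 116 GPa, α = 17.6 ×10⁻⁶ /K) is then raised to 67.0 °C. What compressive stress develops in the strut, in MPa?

83.9 MPa

ΔT = 41.10 K. Constrained thermal stress σ = E·α·ΔT = 116.0×10³ MPa × 17.6×10⁻⁶ × 41.10 = 83.9 MPa (compressive).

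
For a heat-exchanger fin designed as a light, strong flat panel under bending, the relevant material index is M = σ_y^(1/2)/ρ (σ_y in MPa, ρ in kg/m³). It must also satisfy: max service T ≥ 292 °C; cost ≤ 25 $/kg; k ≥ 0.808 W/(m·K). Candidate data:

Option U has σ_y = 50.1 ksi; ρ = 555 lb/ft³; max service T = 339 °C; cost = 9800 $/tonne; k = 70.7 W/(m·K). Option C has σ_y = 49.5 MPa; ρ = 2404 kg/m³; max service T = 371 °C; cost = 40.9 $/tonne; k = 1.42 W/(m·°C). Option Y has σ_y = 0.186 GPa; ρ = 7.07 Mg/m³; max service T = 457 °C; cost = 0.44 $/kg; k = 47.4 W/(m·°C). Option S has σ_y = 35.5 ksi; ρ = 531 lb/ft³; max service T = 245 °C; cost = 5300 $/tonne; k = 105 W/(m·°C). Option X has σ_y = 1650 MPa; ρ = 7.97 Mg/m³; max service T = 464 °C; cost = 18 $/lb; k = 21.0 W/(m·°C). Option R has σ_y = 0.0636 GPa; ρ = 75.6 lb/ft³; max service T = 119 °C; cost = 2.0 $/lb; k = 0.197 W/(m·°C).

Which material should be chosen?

Screen on constraints: max service T ≥ 292 °C; cost ≤ 25 $/kg; k ≥ 0.808 W/(m·K). Survivors: option U, option C, option Y.
In SI units:
  option U: σ_y = 345.4 MPa, ρ = 8890 kg/m³
  option C: σ_y = 49.50 MPa, ρ = 2404 kg/m³
  option Y: σ_y = 186.0 MPa, ρ = 7070 kg/m³
  option C: M = 2.93×10⁻³
  option U: M = 2.09×10⁻³
  option Y: M = 1.93×10⁻³
Highest index: option C.

option C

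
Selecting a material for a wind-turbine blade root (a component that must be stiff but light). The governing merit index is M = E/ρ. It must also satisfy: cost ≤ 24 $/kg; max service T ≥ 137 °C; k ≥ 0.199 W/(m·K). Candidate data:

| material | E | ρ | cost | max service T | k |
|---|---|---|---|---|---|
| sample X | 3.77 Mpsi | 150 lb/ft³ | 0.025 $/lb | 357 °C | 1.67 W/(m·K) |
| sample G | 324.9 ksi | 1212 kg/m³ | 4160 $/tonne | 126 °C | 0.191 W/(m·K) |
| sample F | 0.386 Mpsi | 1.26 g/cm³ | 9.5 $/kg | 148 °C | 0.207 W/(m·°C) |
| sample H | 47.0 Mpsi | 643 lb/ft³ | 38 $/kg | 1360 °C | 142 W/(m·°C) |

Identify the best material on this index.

sample X

Screen on constraints: cost ≤ 24 $/kg; max service T ≥ 137 °C; k ≥ 0.199 W/(m·K). Survivors: sample X, sample F.
Convert each candidate to consistent units, then evaluate M:
  sample X: E = 25.99 GPa, ρ = 2403 kg/m³
  sample F: E = 2.661 GPa, ρ = 1260 kg/m³
  sample X: M = 10.8 MN·m/kg
  sample F: M = 2.11 MN·m/kg
The maximum is for sample X.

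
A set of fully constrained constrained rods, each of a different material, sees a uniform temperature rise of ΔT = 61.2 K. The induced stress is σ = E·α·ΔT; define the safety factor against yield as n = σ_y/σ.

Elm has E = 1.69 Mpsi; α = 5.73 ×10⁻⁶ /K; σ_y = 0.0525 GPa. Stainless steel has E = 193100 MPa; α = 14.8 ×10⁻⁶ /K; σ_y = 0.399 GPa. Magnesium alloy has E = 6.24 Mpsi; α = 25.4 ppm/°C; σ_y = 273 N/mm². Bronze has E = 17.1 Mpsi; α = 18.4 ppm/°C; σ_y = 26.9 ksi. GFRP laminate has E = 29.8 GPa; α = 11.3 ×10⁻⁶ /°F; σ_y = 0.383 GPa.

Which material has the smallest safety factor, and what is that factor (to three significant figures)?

bronze, n = 1.40

With everything in SI (GPa, ×10⁻⁶/K, MPa):
  elm: E = 11.65, α = 5.73, σ_y = 52.50 → σ = 4.09 MPa, n = 12.8
  stainless steel: E = 193.1, α = 14.8, σ_y = 399.0 → σ = 175 MPa, n = 2.28
  magnesium alloy: E = 43.02, α = 25.4, σ_y = 273.0 → σ = 66.9 MPa, n = 4.08
  bronze: E = 117.9, α = 18.4, σ_y = 185.5 → σ = 133 MPa, n = 1.40
  GFRP laminate: E = 29.80, α = 20.3, σ_y = 383.0 → σ = 37.1 MPa, n = 10.3
Bronze has the lowest safety factor, n = 1.40.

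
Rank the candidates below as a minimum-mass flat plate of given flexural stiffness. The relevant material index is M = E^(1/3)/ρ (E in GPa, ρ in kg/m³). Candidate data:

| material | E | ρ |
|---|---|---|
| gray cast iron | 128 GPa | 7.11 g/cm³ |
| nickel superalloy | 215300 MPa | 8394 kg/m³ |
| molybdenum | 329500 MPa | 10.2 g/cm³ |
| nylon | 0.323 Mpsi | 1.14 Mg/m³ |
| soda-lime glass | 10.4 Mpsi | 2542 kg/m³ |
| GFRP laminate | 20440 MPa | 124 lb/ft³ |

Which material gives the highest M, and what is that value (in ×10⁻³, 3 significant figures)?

soda-lime glass, M = 1.63×10⁻³

Normalizing units and computing the index:
  gray cast iron: E = 128.0 GPa, ρ = 7110 kg/m³
  nickel superalloy: E = 215.3 GPa, ρ = 8394 kg/m³
  molybdenum: E = 329.5 GPa, ρ = 10200 kg/m³
  nylon: E = 2.227 GPa, ρ = 1140 kg/m³
  soda-lime glass: E = 71.71 GPa, ρ = 2542 kg/m³
  GFRP laminate: E = 20.44 GPa, ρ = 1986 kg/m³
  soda-lime glass: M = 1.63×10⁻³
  GFRP laminate: M = 1.38×10⁻³
  nylon: M = 1.15×10⁻³
  nickel superalloy: M = 0.714×10⁻³
  gray cast iron: M = 0.709×10⁻³
  molybdenum: M = 0.677×10⁻³
The maximum is for soda-lime glass.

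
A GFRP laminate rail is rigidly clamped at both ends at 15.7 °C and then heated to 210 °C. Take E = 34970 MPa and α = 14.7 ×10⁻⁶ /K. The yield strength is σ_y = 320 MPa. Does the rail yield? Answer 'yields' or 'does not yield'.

E = 34970 MPa = 34.97 GPa.
ΔT = 194.3 K. Constrained thermal stress σ = E·α·ΔT = 34.97×10³ MPa × 14.7×10⁻⁶ × 194.3 = 99.9 MPa (compressive).
Compare to σ_y = 320 MPa: σ < σ_y, so it does not yield.

does not yield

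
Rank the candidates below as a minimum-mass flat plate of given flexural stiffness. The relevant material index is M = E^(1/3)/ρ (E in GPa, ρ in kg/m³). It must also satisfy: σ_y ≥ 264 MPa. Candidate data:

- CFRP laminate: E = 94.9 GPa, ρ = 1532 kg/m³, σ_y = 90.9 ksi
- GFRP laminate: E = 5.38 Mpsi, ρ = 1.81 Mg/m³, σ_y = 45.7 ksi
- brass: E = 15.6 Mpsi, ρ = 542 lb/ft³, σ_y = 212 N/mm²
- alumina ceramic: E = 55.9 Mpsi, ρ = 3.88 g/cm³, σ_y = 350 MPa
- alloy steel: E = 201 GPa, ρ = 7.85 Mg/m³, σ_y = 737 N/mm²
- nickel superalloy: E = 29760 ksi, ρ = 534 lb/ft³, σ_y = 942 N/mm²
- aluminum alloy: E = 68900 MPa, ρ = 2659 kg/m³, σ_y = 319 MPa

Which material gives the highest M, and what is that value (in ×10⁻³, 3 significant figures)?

Screen on constraints: σ_y ≥ 264 MPa. Survivors: CFRP laminate, GFRP laminate, alumina ceramic, alloy steel, nickel superalloy, aluminum alloy.
Putting every candidate on a common basis:
  CFRP laminate: E = 94.90 GPa, ρ = 1532 kg/m³
  GFRP laminate: E = 37.09 GPa, ρ = 1810 kg/m³
  alumina ceramic: E = 385.4 GPa, ρ = 3880 kg/m³
  alloy steel: E = 201.0 GPa, ρ = 7850 kg/m³
  nickel superalloy: E = 205.2 GPa, ρ = 8554 kg/m³
  aluminum alloy: E = 68.90 GPa, ρ = 2659 kg/m³
  CFRP laminate: M = 2.98×10⁻³
  alumina ceramic: M = 1.88×10⁻³
  GFRP laminate: M = 1.84×10⁻³
  aluminum alloy: M = 1.54×10⁻³
  alloy steel: M = 0.746×10⁻³
  nickel superalloy: M = 0.690×10⁻³
The maximum is for CFRP laminate.

CFRP laminate, M = 2.98×10⁻³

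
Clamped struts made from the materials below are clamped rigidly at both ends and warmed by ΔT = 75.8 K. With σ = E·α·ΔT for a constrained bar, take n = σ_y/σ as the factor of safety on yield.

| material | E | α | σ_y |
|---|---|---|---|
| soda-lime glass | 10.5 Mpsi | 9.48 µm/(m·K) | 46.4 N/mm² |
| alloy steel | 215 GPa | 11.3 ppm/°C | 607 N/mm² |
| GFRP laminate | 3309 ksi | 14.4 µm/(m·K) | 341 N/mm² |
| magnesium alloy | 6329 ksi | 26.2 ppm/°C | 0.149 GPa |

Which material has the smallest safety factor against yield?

soda-lime glass

Converting E to GPa, α to ×10⁻⁶/K, σ_y to MPa, then σ and n for each:
  soda-lime glass: E = 72.39, α = 9.48, σ_y = 46.40 → σ = 52.0 MPa, n = 0.892
  alloy steel: E = 215.0, α = 11.3, σ_y = 607.0 → σ = 184 MPa, n = 3.30
  GFRP laminate: E = 22.81, α = 14.4, σ_y = 341.0 → σ = 24.9 MPa, n = 13.7
  magnesium alloy: E = 43.64, α = 26.2, σ_y = 149.0 → σ = 86.7 MPa, n = 1.72
Smallest n: soda-lime glass with n = 0.892.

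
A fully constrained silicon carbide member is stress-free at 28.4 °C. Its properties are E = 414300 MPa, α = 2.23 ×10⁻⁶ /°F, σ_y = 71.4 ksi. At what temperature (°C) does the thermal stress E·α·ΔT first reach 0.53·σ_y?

185 °C

E = 414300 MPa = 414.3 GPa.
α = 2.23×10⁻⁶/°F × 9/5 = 4.01×10⁻⁶/K.
σ_y = 71.4 ksi = 492.3 MPa.
E·α·ΔT = 260.9 MPa ⇒ ΔT = 260.9 / (414.3×10³ × 4.01×10⁻⁶) = 156.9 K.
T = 28.4 + 156.9 = 185.3 °C.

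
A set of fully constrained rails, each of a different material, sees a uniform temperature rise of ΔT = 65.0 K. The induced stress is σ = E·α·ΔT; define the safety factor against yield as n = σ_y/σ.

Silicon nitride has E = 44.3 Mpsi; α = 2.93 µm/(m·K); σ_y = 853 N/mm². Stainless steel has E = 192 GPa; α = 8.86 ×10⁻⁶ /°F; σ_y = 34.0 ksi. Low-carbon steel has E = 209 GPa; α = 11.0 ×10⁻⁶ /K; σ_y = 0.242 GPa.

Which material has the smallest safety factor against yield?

With everything in SI (GPa, ×10⁻⁶/K, MPa):
  silicon nitride: E = 305.4, α = 2.93, σ_y = 853.0 → σ = 58.2 MPa, n = 14.7
  stainless steel: E = 192.0, α = 15.9, σ_y = 234.4 → σ = 199 MPa, n = 1.18
  low-carbon steel: E = 209.0, α = 11.0, σ_y = 242.0 → σ = 149 MPa, n = 1.62
Smallest n: stainless steel with n = 1.18.

stainless steel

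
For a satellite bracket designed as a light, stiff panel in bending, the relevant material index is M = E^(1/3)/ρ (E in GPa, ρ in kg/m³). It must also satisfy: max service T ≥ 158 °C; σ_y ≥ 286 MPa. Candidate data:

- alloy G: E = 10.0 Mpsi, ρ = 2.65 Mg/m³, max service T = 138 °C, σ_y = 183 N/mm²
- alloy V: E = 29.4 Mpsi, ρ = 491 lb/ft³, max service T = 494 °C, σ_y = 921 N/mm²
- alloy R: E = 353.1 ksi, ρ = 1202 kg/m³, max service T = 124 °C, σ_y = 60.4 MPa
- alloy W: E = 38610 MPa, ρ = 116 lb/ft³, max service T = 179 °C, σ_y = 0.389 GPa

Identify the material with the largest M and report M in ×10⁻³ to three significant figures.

Screen on constraints: max service T ≥ 158 °C; σ_y ≥ 286 MPa. Survivors: alloy V, alloy W.
Putting every candidate on a common basis:
  alloy V: E = 202.7 GPa, ρ = 7865 kg/m³
  alloy W: E = 38.61 GPa, ρ = 1858 kg/m³
  alloy W: M = 1.82×10⁻³
  alloy V: M = 0.747×10⁻³
Alloy W has the largest M.

alloy W, M = 1.82×10⁻³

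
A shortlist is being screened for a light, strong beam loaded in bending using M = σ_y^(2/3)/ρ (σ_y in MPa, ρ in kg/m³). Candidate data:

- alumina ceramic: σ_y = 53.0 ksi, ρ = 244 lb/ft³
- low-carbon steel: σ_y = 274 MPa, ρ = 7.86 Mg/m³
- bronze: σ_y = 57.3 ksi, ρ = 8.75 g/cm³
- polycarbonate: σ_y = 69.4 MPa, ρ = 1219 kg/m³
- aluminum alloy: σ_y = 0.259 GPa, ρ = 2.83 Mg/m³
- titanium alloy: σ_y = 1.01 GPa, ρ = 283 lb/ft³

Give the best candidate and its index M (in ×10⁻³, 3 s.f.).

Putting every candidate on a common basis:
  alumina ceramic: σ_y = 365.4 MPa, ρ = 3909 kg/m³
  low-carbon steel: σ_y = 274.0 MPa, ρ = 7860 kg/m³
  bronze: σ_y = 395.1 MPa, ρ = 8750 kg/m³
  polycarbonate: σ_y = 69.40 MPa, ρ = 1219 kg/m³
  aluminum alloy: σ_y = 259.0 MPa, ρ = 2830 kg/m³
  titanium alloy: σ_y = 1010 MPa, ρ = 4533 kg/m³
  titanium alloy: M = 22.2×10⁻³
  aluminum alloy: M = 14.4×10⁻³
  polycarbonate: M = 13.9×10⁻³
  alumina ceramic: M = 13.1×10⁻³
  bronze: M = 6.15×10⁻³
  low-carbon steel: M = 5.37×10⁻³
The maximum is for titanium alloy.

titanium alloy, M = 22.2×10⁻³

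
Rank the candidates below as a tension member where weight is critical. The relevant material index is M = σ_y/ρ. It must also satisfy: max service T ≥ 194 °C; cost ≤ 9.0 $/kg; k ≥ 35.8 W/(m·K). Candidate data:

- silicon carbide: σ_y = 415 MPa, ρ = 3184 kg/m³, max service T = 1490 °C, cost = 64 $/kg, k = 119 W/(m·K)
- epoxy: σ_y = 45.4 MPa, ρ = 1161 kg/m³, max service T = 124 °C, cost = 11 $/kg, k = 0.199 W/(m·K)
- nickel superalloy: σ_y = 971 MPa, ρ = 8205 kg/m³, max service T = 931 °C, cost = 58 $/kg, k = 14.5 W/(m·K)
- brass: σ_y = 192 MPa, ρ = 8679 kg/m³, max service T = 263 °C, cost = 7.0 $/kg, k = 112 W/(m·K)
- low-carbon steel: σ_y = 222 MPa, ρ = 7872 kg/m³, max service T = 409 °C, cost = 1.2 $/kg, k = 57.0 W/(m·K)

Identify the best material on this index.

Screen on constraints: max service T ≥ 194 °C; cost ≤ 9.0 $/kg; k ≥ 35.8 W/(m·K). Survivors: brass, low-carbon steel.
Per-candidate index values:
  low-carbon steel: M = 28.2 kN·m/kg
  brass: M = 22.1 kN·m/kg
Low-carbon steel has the largest M.

low-carbon steel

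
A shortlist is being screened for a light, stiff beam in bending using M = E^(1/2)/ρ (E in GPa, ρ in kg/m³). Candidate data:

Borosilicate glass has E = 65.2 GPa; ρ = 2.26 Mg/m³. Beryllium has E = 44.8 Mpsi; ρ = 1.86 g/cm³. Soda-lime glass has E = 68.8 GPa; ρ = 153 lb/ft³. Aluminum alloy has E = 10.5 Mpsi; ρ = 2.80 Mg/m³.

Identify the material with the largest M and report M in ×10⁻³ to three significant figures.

Putting every candidate on a common basis:
  borosilicate glass: E = 65.20 GPa, ρ = 2260 kg/m³
  beryllium: E = 308.9 GPa, ρ = 1860 kg/m³
  soda-lime glass: E = 68.80 GPa, ρ = 2451 kg/m³
  aluminum alloy: E = 72.39 GPa, ρ = 2800 kg/m³
  beryllium: M = 9.45×10⁻³
  borosilicate glass: M = 3.57×10⁻³
  soda-lime glass: M = 3.38×10⁻³
  aluminum alloy: M = 3.04×10⁻³
Beryllium has the largest M.

beryllium, M = 9.45×10⁻³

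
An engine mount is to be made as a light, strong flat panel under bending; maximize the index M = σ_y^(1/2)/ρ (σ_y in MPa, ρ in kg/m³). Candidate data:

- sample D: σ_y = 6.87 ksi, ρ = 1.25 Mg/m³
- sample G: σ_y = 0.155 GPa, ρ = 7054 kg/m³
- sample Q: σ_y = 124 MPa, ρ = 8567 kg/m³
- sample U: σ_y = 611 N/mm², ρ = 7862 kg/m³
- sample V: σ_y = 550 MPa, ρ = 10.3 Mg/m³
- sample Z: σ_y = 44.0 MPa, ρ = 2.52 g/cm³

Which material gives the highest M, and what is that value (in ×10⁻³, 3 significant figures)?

Convert each candidate to consistent units, then evaluate M:
  sample D: σ_y = 47.37 MPa, ρ = 1250 kg/m³
  sample G: σ_y = 155.0 MPa, ρ = 7054 kg/m³
  sample Q: σ_y = 124.0 MPa, ρ = 8567 kg/m³
  sample U: σ_y = 611.0 MPa, ρ = 7862 kg/m³
  sample V: σ_y = 550.0 MPa, ρ = 10300 kg/m³
  sample Z: σ_y = 44.00 MPa, ρ = 2520 kg/m³
  sample D: M = 5.51×10⁻³
  sample U: M = 3.14×10⁻³
  sample Z: M = 2.63×10⁻³
  sample V: M = 2.28×10⁻³
  sample G: M = 1.76×10⁻³
  sample Q: M = 1.30×10⁻³
Sample D ranks first.

sample D, M = 5.51×10⁻³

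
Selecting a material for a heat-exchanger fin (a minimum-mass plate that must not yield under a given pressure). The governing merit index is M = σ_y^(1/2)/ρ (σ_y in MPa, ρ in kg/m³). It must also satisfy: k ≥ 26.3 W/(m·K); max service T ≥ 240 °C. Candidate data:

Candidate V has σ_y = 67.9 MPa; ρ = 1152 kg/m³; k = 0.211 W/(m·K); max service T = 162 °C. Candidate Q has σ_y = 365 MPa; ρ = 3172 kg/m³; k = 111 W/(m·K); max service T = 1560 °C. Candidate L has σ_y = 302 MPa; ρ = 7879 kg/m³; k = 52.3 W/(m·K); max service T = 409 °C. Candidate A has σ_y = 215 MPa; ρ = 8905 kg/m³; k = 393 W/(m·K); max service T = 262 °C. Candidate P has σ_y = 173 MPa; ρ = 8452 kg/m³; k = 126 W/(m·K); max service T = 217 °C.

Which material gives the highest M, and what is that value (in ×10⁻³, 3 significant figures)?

Screen on constraints: k ≥ 26.3 W/(m·K); max service T ≥ 240 °C. Survivors: candidate Q, candidate L, candidate A.
Per-candidate index values:
  candidate Q: M = 6.02×10⁻³
  candidate L: M = 2.21×10⁻³
  candidate A: M = 1.65×10⁻³
Highest index: candidate Q.

candidate Q, M = 6.02×10⁻³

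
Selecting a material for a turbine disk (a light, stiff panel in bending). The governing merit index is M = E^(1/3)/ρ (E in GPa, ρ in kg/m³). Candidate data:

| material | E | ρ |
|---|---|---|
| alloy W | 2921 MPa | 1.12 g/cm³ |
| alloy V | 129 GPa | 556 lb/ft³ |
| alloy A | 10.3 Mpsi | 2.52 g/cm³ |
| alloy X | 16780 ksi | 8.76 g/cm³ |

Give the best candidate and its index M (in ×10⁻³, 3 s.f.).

alloy A, M = 1.64×10⁻³

Normalizing units and computing the index:
  alloy W: E = 2.921 GPa, ρ = 1120 kg/m³
  alloy V: E = 129.0 GPa, ρ = 8906 kg/m³
  alloy A: E = 71.02 GPa, ρ = 2520 kg/m³
  alloy X: E = 115.7 GPa, ρ = 8760 kg/m³
  alloy A: M = 1.64×10⁻³
  alloy W: M = 1.28×10⁻³
  alloy V: M = 0.567×10⁻³
  alloy X: M = 0.556×10⁻³
Highest index: alloy A.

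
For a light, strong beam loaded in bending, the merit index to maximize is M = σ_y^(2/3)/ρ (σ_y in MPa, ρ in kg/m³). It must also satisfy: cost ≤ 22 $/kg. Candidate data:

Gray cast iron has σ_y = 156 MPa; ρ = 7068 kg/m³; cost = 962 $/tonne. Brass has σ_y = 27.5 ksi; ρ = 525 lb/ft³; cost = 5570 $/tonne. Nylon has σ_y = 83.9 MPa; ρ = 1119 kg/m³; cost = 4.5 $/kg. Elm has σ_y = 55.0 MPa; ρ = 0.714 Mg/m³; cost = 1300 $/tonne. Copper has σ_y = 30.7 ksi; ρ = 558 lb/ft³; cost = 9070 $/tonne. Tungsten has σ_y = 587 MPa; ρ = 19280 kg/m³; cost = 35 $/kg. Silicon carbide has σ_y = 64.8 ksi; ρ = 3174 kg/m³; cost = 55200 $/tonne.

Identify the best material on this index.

Screen on constraints: cost ≤ 22 $/kg. Survivors: gray cast iron, brass, nylon, elm, copper.
Convert each candidate to consistent units, then evaluate M:
  gray cast iron: σ_y = 156.0 MPa, ρ = 7068 kg/m³
  brass: σ_y = 189.6 MPa, ρ = 8410 kg/m³
  nylon: σ_y = 83.90 MPa, ρ = 1119 kg/m³
  elm: σ_y = 55.00 MPa, ρ = 714.0 kg/m³
  copper: σ_y = 211.7 MPa, ρ = 8938 kg/m³
  elm: M = 20.3×10⁻³
  nylon: M = 17.1×10⁻³
  gray cast iron: M = 4.10×10⁻³
  copper: M = 3.97×10⁻³
  brass: M = 3.92×10⁻³
The maximum is for elm.

elm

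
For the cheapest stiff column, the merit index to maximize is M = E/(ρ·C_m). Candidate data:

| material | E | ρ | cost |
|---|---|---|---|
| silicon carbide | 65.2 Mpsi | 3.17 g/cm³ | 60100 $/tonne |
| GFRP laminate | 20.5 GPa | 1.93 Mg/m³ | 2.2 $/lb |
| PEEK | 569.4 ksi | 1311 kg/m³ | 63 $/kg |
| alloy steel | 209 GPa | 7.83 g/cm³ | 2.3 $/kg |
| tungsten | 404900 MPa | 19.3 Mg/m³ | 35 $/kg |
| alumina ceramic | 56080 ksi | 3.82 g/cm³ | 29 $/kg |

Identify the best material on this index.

Convert each candidate to consistent units, then evaluate M:
  silicon carbide: E = 449.5 GPa, ρ = 3170 kg/m³, cost = 60.10 $/kg
  GFRP laminate: E = 20.50 GPa, ρ = 1930 kg/m³, cost = 4.850 $/kg
  PEEK: E = 3.926 GPa, ρ = 1311 kg/m³, cost = 63.00 $/kg
  alloy steel: E = 209.0 GPa, ρ = 7830 kg/m³, cost = 2.300 $/kg
  tungsten: E = 404.9 GPa, ρ = 19300 kg/m³, cost = 35.00 $/kg
  alumina ceramic: E = 386.7 GPa, ρ = 3820 kg/m³, cost = 29.00 $/kg
  alloy steel: M = 11.6 MN·m per $
  alumina ceramic: M = 3.49 MN·m per $
  silicon carbide: M = 2.36 MN·m per $
  GFRP laminate: M = 2.19 MN·m per $
  tungsten: M = 0.599 MN·m per $
  PEEK: M = 0.0475 MN·m per $
Highest index: alloy steel.

alloy steel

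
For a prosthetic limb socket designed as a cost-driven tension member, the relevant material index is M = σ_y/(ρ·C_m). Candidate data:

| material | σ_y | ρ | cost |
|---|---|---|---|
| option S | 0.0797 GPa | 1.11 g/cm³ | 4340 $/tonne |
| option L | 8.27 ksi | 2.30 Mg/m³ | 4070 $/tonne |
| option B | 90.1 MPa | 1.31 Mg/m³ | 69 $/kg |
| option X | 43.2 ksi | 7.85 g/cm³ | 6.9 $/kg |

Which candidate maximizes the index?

option S

Putting every candidate on a common basis:
  option S: σ_y = 79.70 MPa, ρ = 1110 kg/m³, cost = 4.340 $/kg
  option L: σ_y = 57.02 MPa, ρ = 2300 kg/m³, cost = 4.070 $/kg
  option B: σ_y = 90.10 MPa, ρ = 1310 kg/m³, cost = 69.00 $/kg
  option X: σ_y = 297.9 MPa, ρ = 7850 kg/m³, cost = 6.900 $/kg
  option S: M = 16.5 kN·m per $
  option L: M = 6.09 kN·m per $
  option X: M = 5.50 kN·m per $
  option B: M = 0.997 kN·m per $
Highest index: option S.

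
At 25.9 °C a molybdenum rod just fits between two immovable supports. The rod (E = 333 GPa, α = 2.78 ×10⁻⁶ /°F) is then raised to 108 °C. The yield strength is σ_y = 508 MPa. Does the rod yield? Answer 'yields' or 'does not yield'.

α = 2.78×10⁻⁶/°F × 9/5 = 5.00×10⁻⁶/K.
ΔT = 82.10 K. Constrained thermal stress σ = E·α·ΔT = 333.0×10³ MPa × 5.00×10⁻⁶ × 82.10 = 137 MPa (compressive).
Compare to σ_y = 508 MPa: σ < σ_y, so it does not yield.

does not yield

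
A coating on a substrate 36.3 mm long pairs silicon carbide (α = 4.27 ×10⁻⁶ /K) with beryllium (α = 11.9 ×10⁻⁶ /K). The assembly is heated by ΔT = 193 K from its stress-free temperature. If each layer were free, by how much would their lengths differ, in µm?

53.5 µm

Δα = |4.27 − 11.9|×10⁻⁶/K = 7.63×10⁻⁶/K.
ΔL_mismatch = Δα·L·ΔT = 7.63×10⁻⁶ × 36.3 mm × 193.0 K = 53.5 µm.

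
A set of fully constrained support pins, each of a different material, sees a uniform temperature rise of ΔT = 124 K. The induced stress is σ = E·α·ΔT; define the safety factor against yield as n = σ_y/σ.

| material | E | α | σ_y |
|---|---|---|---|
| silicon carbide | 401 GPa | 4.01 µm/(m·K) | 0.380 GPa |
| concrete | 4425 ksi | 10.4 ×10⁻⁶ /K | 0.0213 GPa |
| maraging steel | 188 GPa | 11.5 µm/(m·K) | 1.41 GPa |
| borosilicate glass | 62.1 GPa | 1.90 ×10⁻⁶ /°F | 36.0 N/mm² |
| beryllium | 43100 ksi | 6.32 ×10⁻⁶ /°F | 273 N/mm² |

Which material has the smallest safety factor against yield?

Per material, after unit conversion:
  silicon carbide: E = 401.0, α = 4.01, σ_y = 380.0 → σ = 199 MPa, n = 1.91
  concrete: E = 30.51, α = 10.4, σ_y = 21.30 → σ = 39.3 MPa, n = 0.541
  maraging steel: E = 188.0, α = 11.5, σ_y = 1410 → σ = 268 MPa, n = 5.26
  borosilicate glass: E = 62.10, α = 3.42, σ_y = 36.00 → σ = 26.3 MPa, n = 1.37
  beryllium: E = 297.2, α = 11.4, σ_y = 273.0 → σ = 419 MPa, n = 0.651
Concrete has the lowest safety factor, n = 0.541.

concrete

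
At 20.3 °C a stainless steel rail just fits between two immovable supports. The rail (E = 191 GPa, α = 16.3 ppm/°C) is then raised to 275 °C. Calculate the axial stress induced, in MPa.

ΔT = 254.7 K. Constrained thermal stress σ = E·α·ΔT = 191.0×10³ MPa × 16.3×10⁻⁶ × 254.7 = 793 MPa (compressive).

793 MPa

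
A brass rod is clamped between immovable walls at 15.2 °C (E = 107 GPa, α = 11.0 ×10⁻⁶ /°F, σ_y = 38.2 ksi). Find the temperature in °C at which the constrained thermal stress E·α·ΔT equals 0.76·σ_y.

α = 11.0×10⁻⁶/°F × 9/5 = 19.8×10⁻⁶/K.
σ_y = 38.2 ksi = 263.4 MPa.
E·α·ΔT = 200.2 MPa ⇒ ΔT = 200.2 / (107.0×10³ × 19.8×10⁻⁶) = 94.48 K.
T = 15.2 + 94.48 = 109.7 °C.

110 °C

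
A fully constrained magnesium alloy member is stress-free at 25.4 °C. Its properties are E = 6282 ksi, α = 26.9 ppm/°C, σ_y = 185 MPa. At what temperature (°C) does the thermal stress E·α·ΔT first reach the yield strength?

184 °C

E = 6282 ksi = 43.31 GPa.
E·α·ΔT = 185.0 MPa ⇒ ΔT = 185.0 / (43.31×10³ × 26.9×10⁻⁶) = 158.8 K.
T = 25.4 + 158.8 = 184.2 °C.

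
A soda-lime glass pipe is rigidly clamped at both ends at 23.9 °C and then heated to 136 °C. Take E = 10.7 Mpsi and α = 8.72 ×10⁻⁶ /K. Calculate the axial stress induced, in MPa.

72.1 MPa

E = 10.7 Mpsi = 73.77 GPa.
ΔT = 112.1 K. Constrained thermal stress σ = E·α·ΔT = 73.77×10³ MPa × 8.72×10⁻⁶ × 112.1 = 72.1 MPa (compressive).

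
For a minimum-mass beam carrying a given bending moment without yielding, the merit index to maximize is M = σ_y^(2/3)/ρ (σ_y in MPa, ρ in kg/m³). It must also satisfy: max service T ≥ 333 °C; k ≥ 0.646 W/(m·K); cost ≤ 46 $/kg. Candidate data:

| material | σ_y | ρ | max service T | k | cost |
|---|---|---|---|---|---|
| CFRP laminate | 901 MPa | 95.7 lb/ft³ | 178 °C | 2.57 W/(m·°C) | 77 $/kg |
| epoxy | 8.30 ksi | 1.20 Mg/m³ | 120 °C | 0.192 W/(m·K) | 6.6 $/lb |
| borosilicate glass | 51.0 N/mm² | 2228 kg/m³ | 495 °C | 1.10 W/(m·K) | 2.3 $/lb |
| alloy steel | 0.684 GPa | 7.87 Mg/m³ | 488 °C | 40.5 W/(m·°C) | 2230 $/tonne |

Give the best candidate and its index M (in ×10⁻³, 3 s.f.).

alloy steel, M = 9.86×10⁻³

Screen on constraints: max service T ≥ 333 °C; k ≥ 0.646 W/(m·K); cost ≤ 46 $/kg. Survivors: borosilicate glass, alloy steel.
In SI units:
  borosilicate glass: σ_y = 51.00 MPa, ρ = 2228 kg/m³
  alloy steel: σ_y = 684.0 MPa, ρ = 7870 kg/m³
  alloy steel: M = 9.86×10⁻³
  borosilicate glass: M = 6.17×10⁻³
Alloy steel has the largest M.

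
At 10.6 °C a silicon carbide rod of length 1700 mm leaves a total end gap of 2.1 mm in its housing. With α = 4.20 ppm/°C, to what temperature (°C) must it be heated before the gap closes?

305 °C

α·L₀·ΔT = 2.1 mm ⇒ ΔT = 2.1 / (4.20×10⁻⁶ × 1700.0) = 294.1 K.
T = 10.6 + 294.1 = 304.7 °C.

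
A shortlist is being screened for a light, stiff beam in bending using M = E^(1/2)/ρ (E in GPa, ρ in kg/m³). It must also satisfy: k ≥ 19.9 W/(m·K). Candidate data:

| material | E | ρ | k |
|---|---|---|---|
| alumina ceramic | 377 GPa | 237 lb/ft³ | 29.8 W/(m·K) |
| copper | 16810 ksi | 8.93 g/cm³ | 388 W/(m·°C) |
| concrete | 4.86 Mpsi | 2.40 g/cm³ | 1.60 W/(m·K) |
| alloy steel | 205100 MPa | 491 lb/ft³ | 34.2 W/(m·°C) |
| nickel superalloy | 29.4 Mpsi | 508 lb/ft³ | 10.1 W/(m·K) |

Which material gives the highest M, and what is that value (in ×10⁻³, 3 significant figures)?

Screen on constraints: k ≥ 19.9 W/(m·K). Survivors: alumina ceramic, copper, alloy steel.
Putting every candidate on a common basis:
  alumina ceramic: E = 377.0 GPa, ρ = 3796 kg/m³
  copper: E = 115.9 GPa, ρ = 8930 kg/m³
  alloy steel: E = 205.1 GPa, ρ = 7865 kg/m³
  alumina ceramic: M = 5.11×10⁻³
  alloy steel: M = 1.82×10⁻³
  copper: M = 1.21×10⁻³
The maximum is for alumina ceramic.

alumina ceramic, M = 5.11×10⁻³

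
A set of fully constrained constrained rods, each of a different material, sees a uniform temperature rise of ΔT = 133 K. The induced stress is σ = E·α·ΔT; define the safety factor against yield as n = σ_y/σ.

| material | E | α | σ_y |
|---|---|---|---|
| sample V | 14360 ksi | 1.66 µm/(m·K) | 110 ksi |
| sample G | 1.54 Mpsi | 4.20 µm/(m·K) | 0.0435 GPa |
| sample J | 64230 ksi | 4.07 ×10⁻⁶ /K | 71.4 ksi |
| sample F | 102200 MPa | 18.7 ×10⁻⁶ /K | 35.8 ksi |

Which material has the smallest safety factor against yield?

In consistent units (E in GPa, α in ×10⁻⁶/K, σ_y in MPa):
  sample V: E = 99.01, α = 1.66, σ_y = 758.4 → σ = 21.9 MPa, n = 34.7
  sample G: E = 10.62, α = 4.20, σ_y = 43.50 → σ = 5.93 MPa, n = 7.33
  sample J: E = 442.9, α = 4.07, σ_y = 492.3 → σ = 240 MPa, n = 2.05
  sample F: E = 102.2, α = 18.7, σ_y = 246.8 → σ = 254 MPa, n = 0.971
The minimum is sample F at n = 0.971.

sample F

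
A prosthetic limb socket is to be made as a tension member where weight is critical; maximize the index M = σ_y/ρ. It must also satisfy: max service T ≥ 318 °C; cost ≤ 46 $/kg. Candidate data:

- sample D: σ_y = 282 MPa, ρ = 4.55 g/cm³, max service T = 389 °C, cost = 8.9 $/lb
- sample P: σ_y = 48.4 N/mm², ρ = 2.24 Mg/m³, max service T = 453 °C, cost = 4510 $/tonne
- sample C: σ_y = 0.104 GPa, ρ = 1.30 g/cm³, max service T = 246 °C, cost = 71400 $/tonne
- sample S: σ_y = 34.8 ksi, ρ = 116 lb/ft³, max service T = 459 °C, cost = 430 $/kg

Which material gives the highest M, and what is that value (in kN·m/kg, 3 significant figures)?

Screen on constraints: max service T ≥ 318 °C; cost ≤ 46 $/kg. Survivors: sample D, sample P.
After converting to SI:
  sample D: σ_y = 282.0 MPa, ρ = 4550 kg/m³
  sample P: σ_y = 48.40 MPa, ρ = 2240 kg/m³
  sample D: M = 62.0 kN·m/kg
  sample P: M = 21.6 kN·m/kg
Sample D has the largest M.

sample D, M = 62.0 kN·m/kg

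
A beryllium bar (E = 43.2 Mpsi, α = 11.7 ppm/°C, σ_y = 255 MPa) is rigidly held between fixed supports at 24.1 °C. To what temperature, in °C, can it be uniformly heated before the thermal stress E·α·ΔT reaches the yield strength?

97.3 °C

E = 43.2 Mpsi = 297.9 GPa.
E·α·ΔT = 255.0 MPa ⇒ ΔT = 255.0 / (297.9×10³ × 11.7×10⁻⁶) = 73.17 K.
T = 24.1 + 73.17 = 97.27 °C.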